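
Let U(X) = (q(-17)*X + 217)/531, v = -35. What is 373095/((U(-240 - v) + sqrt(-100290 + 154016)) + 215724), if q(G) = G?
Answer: 252161315440533/145804534554007 - 2337738651*sqrt(53726)/291609069108014 ≈ 1.7276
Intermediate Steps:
U(X) = 217/531 - 17*X/531 (U(X) = (-17*X + 217)/531 = (217 - 17*X)*(1/531) = 217/531 - 17*X/531)
373095/((U(-240 - v) + sqrt(-100290 + 154016)) + 215724) = 373095/(((217/531 - 17*(-240 - 1*(-35))/531) + sqrt(-100290 + 154016)) + 215724) = 373095/(((217/531 - 17*(-240 + 35)/531) + sqrt(53726)) + 215724) = 373095/(((217/531 - 17/531*(-205)) + sqrt(53726)) + 215724) = 373095/(((217/531 + 3485/531) + sqrt(53726)) + 215724) = 373095/((1234/177 + sqrt(53726)) + 215724) = 373095/(38184382/177 + sqrt(53726))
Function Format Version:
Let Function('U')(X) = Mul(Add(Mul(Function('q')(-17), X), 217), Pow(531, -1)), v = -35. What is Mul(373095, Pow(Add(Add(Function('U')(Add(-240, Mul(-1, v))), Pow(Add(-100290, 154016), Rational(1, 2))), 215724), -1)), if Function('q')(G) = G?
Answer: Add(Rational(252161315440533, 145804534554007), Mul(Rational(-2337738651, 291609069108014), Pow(53726, Rational(1, 2)))) ≈ 1.7276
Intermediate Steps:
Function('U')(X) = Add(Rational(217, 531), Mul(Rational(-17, 531), X)) (Function('U')(X) = Mul(Add(Mul(-17, X), 217), Pow(531, -1)) = Mul(Add(217, Mul(-17, X)), Rational(1, 531)) = Add(Rational(217, 531), Mul(Rational(-17, 531), X)))
Mul(373095, Pow(Add(Add(Function('U')(Add(-240, Mul(-1, v))), Pow(Add(-100290, 154016), Rational(1, 2))), 215724), -1)) = Mul(373095, Pow(Add(Add(Add(Rational(217, 531), Mul(Rational(-17, 531), Add(-240, Mul(-1, -35)))), Pow(Add(-100290, 154016), Rational(1, 2))), 215724), -1)) = Mul(373095, Pow(Add(Add(Add(Rational(217, 531), Mul(Rational(-17, 531), Add(-240, 35))), Pow(53726, Rational(1, 2))), 215724), -1)) = Mul(373095, Pow(Add(Add(Add(Rational(217, 531), Mul(Rational(-17, 531), -205)), Pow(53726, Rational(1, 2))), 215724), -1)) = Mul(373095, Pow(Add(Add(Add(Rational(217, 531), Rational(3485, 531)), Pow(53726, Rational(1, 2))), 215724), -1)) = Mul(373095, Pow(Add(Add(Rational(1234, 177), Pow(53726, Rational(1, 2))), 215724), -1)) = Mul(373095, Pow(Add(Rational(38184382, 177), Pow(53726, Rational(1, 2))), -1))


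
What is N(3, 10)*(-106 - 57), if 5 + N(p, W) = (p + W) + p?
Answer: -1793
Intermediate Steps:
N(p, W) = -5 + W + 2*p (N(p, W) = -5 + ((p + W) + p) = -5 + ((W + p) + p) = -5 + (W + 2*p) = -5 + W + 2*p)
N(3, 10)*(-106 - 57) = (-5 + 10 + 2*3)*(-106 - 57) = (-5 + 10 + 6)*(-163) = 11*(-163) = -1793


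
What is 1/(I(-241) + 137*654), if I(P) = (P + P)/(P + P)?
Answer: 1/89599 ≈ 1.1161e-5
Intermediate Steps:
I(P) = 1 (I(P) = (2*P)/((2*P)) = (2*P)*(1/(2*P)) = 1)
1/(I(-241) + 137*654) = 1/(1 + 137*654) = 1/(1 + 89598) = 1/89599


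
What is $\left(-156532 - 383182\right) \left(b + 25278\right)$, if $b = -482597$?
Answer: $246821466766$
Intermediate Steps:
$\left(-156532 - 383182\right) \left(b + 25278\right) = \left(-156532 - 383182\right) \left(-482597 + 25278\right) = \left(-539714\right) \left(-457319\right) = 246821466766$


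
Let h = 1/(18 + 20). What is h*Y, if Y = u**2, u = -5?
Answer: 25/38 ≈ 0.65790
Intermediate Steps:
h = 1/38 ≈ 0.026316
Y = 25 (Y = (-5)**2 = 25)
h*Y = (1/38)*25 = 25/38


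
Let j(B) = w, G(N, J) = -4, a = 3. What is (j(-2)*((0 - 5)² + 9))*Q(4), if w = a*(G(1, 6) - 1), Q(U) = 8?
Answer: -4080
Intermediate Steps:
w = -15 (w = 3*(-4 - 1) = 3*(-5) = -15)
j(B) = -15
(j(-2)*((0 - 5)² + 9))*Q(4) = -15*((0 - 5)² + 9)*8 = -15*((-5)² + 9)*8 = -15*(25 + 9)*8 = -15*34*8 = -510*8 = -4080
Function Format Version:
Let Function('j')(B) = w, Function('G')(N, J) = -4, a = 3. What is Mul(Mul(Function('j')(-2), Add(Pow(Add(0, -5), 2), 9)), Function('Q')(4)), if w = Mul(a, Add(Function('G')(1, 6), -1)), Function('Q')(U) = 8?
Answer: -4080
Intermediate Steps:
w = -15 (w = Mul(3, Add(-4, -1)) = Mul(3, -5) = -15)
Function('j')(B) = -15
Mul(Mul(Function('j')(-2), Add(Pow(Add(0, -5), 2), 9)), Function('Q')(4)) = Mul(Mul(-15, Add(Pow(Add(0, -5), 2), 9)), 8) = Mul(Mul(-15, Add(Pow(-5, 2), 9)), 8) = Mul(Mul(-15, Add(25, 9)), 8) = Mul(Mul(-15, 34), 8) = Mul(-510, 8) = -4080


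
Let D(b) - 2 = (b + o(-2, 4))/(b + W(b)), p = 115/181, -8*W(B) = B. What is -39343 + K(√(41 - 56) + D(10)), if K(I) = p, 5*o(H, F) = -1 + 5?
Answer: -7120968/181 ≈ -39342.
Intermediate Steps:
o(H, F) = ⅘ (o(H, F) = (-1 + 5)/5 = (⅕)*4 = ⅘)
W(B) = -B/8
p = 115/181 (p = 115*(1/181) = 115/181 ≈ 0.63536)
D(b) = 2 + 8*(⅘ + b)/(7*b) (D(b) = 2 + (b + ⅘)/(b - b/8) = 2 + (⅘ + b)/((7*b/8)) = 2 + (⅘ + b)*(8/(7*b)) = 2 + 8*(⅘ + b)/(7*b))
K(I) = 115/181
-39343 + K(√(41 - 56) + D(10)) = -39343 + 115/181 = -7120968/181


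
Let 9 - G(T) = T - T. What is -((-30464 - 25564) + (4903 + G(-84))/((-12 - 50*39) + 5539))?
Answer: 200407244/3577 ≈ 56027.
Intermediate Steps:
G(T) = 9 (G(T) = 9 - (T - T) = 9 - 1*0 = 9 + 0 = 9)
-((-30464 - 25564) + (4903 + G(-84))/((-12 - 50*39) + 5539)) = -((-30464 - 25564) + (4903 + 9)/((-12 - 50*39) + 5539)) = -(-56028 + 4912/((-12 - 1950) + 5539)) = -(-56028 + 4912/(-1962 + 5539)) = -(-56028 + 4912/3577) = -1*(-200407244/3577) = 200407244/3577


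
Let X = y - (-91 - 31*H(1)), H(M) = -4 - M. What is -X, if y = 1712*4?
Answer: -6784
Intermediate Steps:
y = 6848
X = 6784 (X = 6848 - (-91 - 31*(-4 - 1*1)) = 6848 - (-91 - 31*(-4 - 1)) = 6848 - (-91 - 31*(-5)) = 6848 - (-91 + 155) = 6848 - 1*64 = 6848 - 64 = 6784)
-X = -1*6784 = -6784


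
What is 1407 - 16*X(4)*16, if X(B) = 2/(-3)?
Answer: 4733/3 ≈ 1577.7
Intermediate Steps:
X(B) = -⅔ (X(B) = 2*(-⅓) = -⅔)
1407 - 16*X(4)*16 = 1407 - 16*(-⅔)*16 = 1407 - (-32)*16/3 = 1407 - 1*(-512/3) = 1407 + 512/3 = 4733/3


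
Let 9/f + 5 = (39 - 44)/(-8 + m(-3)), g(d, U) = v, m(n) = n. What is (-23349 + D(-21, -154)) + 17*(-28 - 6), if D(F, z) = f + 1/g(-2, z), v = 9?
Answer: -10767991/450 ≈ -23929.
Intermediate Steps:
g(d, U) = 9
f = -99/50 (f = 9/(-5 + (39 - 44)/(-8 - 3)) = 9/(-5 - 5/(-11)) = 9/(-5 - 5*(-1/11)) = 9/(-5 + 5/11) = 9/(-50/11) = 9*(-11/50) = -99/50 ≈ -1.9800)
D(F, z) = -841/450 (D(F, z) = -99/50 + 1/9 = -841/450)
(-23349 + D(-21, -154)) + 17*(-28 - 6) = (-23349 - 841/450) + 17*(-28 - 6) = -10507891/450 + 17*(-34) = -10507891/450 - 578 = -10767991/450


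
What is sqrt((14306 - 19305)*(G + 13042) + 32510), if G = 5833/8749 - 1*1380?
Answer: I*sqrt(4460212976077911)/8749 ≈ 7633.4*I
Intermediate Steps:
G = -12067787/8749 (G = 5833*(1/8749) - 1380 = 5833/8749 - 1380 = -12067787/8749 ≈ -1379.3)
sqrt((14306 - 19305)*(G + 13042) + 32510) = sqrt((14306 - 19305)*(-12067787/8749 + 13042) + 32510) = sqrt(-4999*102036671/8749 + 32510) = sqrt(-510081318329/8749 + 32510) = sqrt(-509796888339/8749) = I*sqrt(4460212976077911)/8749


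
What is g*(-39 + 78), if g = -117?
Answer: -4563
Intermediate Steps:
g*(-39 + 78) = -117*(-39 + 78) = -117*39 = -4563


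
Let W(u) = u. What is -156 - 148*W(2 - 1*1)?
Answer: -304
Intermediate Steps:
-156 - 148*W(2 - 1*1) = -156 - 148*(2 - 1*1) = -156 - 148*(2 - 1) = -156 - 148*1 = -156 - 148 = -304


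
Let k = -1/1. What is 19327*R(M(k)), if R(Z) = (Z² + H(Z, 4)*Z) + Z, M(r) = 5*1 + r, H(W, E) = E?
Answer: 695772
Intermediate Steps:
k = -1 (k = -1*1 = -1)
M(r) = 5 + r
R(Z) = Z² + 5*Z (R(Z) = (Z² + 4*Z) + Z = Z² + 5*Z)
19327*R(M(k)) = 19327*((5 - 1)*(5 + (5 - 1))) = 19327*(4*(5 + 4)) = 19327*(4*9) = 19327*36 = 695772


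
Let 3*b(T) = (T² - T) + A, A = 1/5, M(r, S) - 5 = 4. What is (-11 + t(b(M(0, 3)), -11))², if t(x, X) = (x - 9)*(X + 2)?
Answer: 537289/25 ≈ 21492.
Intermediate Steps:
M(r, S) = 9 (M(r, S) = 5 + 4 = 9)
A = ⅕ ≈ 0.20000
b(T) = 1/15 - T/3 + T²/3 (b(T) = ((T² - T) + ⅕)/3 = (⅕ + T² - T)/3 = 1/15 - T/3 + T²/3)
t(x, X) = (-9 + x)*(2 + X)
(-11 + t(b(M(0, 3)), -11))² = (-11 + (-18 - 9*(-11) + 2*(1/15 - ⅓*9 + (⅓)*9²) - 11*(1/15 - ⅓*9 + (⅓)*9²)))² = (-11 + (-18 + 99 + 2*(1/15 - 3 + (⅓)*81) - 11*(1/15 - 3 + (⅓)*81)))² = (-11 + (-18 + 99 + 2*(1/15 - 3 + 27) - 11*(1/15 - 3 + 27)))² = (-11 + (-18 + 99 + 2*(361/15) - 11*361/15))² = (-11 + (-18 + 99 + 722/15 - 3971/15))² = (-11 - 678/5)² = (-733/5)² = 537289/25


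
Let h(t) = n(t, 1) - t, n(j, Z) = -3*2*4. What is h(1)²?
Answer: 625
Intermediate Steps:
n(j, Z) = -24 (n(j, Z) = -6*4 = -24)
h(t) = -24 - t
h(1)² = (-24 - 1*1)² = (-24 - 1)² = (-25)² = 625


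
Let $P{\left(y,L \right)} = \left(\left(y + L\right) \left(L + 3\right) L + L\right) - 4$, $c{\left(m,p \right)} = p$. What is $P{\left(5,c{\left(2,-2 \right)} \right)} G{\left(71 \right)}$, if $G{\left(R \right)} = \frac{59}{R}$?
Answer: $- \frac{708}{71} \approx -9.9718$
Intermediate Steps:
$P{\left(y,L \right)} = -4 + L + L \left(3 + L\right) \left(L + y\right)$ ($P{\left(y,L \right)} = \left(\left(L + y\right) \left(3 + L\right) L + L\right) - 4 = \left(\left(3 + L\right) \left(L + y\right) L + L\right) - 4 = \left(L \left(3 + L\right) \left(L + y\right) + L\right) - 4 = \left(L + L \left(3 + L\right) \left(L + y\right)\right) - 4 = -4 + L + L \left(3 + L\right) \left(L + y\right)$)
$P{\left(5,c{\left(2,-2 \right)} \right)} G{\left(71 \right)} = \left(-4 - 2 + \left(-2\right)^{3} + 3 \left(-2\right)^{2} + 5 \left(-2\right)^{2} + 3 \left(-2\right) 5\right) \frac{59}{71} = \left(-4 - 2 - 8 + 3 \cdot 4 + 5 \cdot 4 - 30\right) 59 \cdot \frac{1}{71} = \left(-4 - 2 - 8 + 12 + 20 - 30\right) \frac{59}{71} = \left(-12\right) \frac{59}{71} = - \frac{708}{71}$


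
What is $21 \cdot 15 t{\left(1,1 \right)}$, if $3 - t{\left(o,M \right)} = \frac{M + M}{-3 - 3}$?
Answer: $1050$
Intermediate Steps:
$t{\left(o,M \right)} = 3 + \frac{M}{3}$ ($t{\left(o,M \right)} = 3 - \frac{M + M}{-3 - 3} = 3 - \frac{2 M}{-6} = 3 - 2 M \left(- \frac{1}{6}\right) = 3 - - \frac{M}{3} = 3 + \frac{M}{3}$)
$21 \cdot 15 t{\left(1,1 \right)} = 21 \cdot 15 \left(3 + \frac{1}{3} \cdot 1\right) = 315 \left(3 + \frac{1}{3}\right) = 315 \cdot \frac{10}{3} = 1050$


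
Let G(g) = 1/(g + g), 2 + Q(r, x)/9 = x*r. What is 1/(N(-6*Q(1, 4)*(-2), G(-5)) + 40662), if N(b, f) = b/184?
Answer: 23/935253 ≈ 2.4592e-5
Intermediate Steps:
Q(r, x) = -18 + 9*r*x (Q(r, x) = -18 + 9*(x*r) = -18 + 9*(r*x) = -18 + 9*r*x)
G(g) = 1/(2*g)
N(b, f) = b/184 (N(b, f) = b*(1/184) = b/184)
1/(N(-6*Q(1, 4)*(-2), G(-5)) + 40662) = 1/((-6*(-18 + 9*1*4)*(-2))/184 + 40662) = 1/((-6*(-18 + 36)*(-2))/184 + 40662) = 1/((-6*18*(-2))/184 + 40662) = 1/((-108*(-2))/184 + 40662) = 1/((1/184)*216 + 40662) = 1/(27/23 + 40662) = 1/(935253/23) = 23/935253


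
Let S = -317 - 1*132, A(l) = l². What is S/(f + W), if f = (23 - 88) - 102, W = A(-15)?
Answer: -449/58 ≈ -7.7414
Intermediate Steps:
W = 225 (W = (-15)² = 225)
S = -449 (S = -317 - 132 = -449)
f = -167 (f = -65 - 102 = -167)
S/(f + W) = -449/(-167 + 225) = -449/58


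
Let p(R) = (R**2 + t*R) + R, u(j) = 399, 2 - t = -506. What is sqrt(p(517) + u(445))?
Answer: sqrt(530841) ≈ 728.59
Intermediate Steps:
t = 508 (t = 2 - 1*(-506) = 2 + 506 = 508)
p(R) = R**2 + 509*R (p(R) = (R**2 + 508*R) + R = R**2 + 509*R)
sqrt(p(517) + u(445)) = sqrt(517*(509 + 517) + 399) = sqrt(517*1026 + 399) = sqrt(530442 + 399) = sqrt(530841)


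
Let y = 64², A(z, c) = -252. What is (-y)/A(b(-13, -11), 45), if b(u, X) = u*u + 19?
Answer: 1024/63 ≈ 16.254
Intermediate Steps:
b(u, X) = 19 + u² (b(u, X) = u² + 19 = 19 + u²)
y = 4096
(-y)/A(b(-13, -11), 45) = -1*4096/(-252) = -4096*(-1/252) = 1024/63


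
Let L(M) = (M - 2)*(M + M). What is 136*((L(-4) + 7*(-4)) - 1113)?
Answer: -148648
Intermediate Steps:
L(M) = 2*M*(-2 + M) (L(M) = (-2 + M)*(2*M) = 2*M*(-2 + M))
136*((L(-4) + 7*(-4)) - 1113) = 136*((2*(-4)*(-2 - 4) + 7*(-4)) - 1113) = 136*((2*(-4)*(-6) - 28) - 1113) = 136*((48 - 28) - 1113) = 136*(20 - 1113) = 136*(-1093) = -148648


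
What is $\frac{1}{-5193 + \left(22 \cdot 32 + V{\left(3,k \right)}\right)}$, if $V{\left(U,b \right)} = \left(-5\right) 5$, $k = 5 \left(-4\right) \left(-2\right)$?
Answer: $- \frac{1}{4514} \approx -0.00022153$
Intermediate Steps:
$k = 40$ ($k = \left(-20\right) \left(-2\right) = 40$)
$V{\left(U,b \right)} = -25$
$\frac{1}{-5193 + \left(22 \cdot 32 + V{\left(3,k \right)}\right)} = \frac{1}{-5193 + \left(22 \cdot 32 - 25\right)} = \frac{1}{-5193 + \left(704 - 25\right)} = \frac{1}{-5193 + 679} = \frac{1}{-4514} = - \frac{1}{4514}$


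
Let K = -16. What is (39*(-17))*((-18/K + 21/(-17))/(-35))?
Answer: -117/56 ≈ -2.0893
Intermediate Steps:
(39*(-17))*((-18/K + 21/(-17))/(-35)) = (39*(-17))*((-18/(-16) + 21/(-17))/(-35)) = -663*(-18*(-1/16) + 21*(-1/17))*(-1)/35 = -663*(9/8 - 21/17)*(-1)/35 = -(-585)*(-1)/(8*35) = -663*3/952 = -117/56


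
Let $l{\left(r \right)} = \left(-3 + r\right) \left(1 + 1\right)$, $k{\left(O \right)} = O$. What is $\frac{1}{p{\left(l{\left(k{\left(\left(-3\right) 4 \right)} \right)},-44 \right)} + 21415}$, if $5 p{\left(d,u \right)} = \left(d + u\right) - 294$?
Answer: $\frac{5}{106707} \approx 4.6857 \cdot 10^{-5}$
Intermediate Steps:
$l{\left(r \right)} = -6 + 2 r$ ($l{\left(r \right)} = \left(-3 + r\right) 2 = -6 + 2 r$)
$p{\left(d,u \right)} = - \frac{294}{5} + \frac{d}{5} + \frac{u}{5}$ ($p{\left(d,u \right)} = \frac{\left(d + u\right) - 294}{5} = \frac{-294 + d + u}{5} = - \frac{294}{5} + \frac{d}{5} + \frac{u}{5}$)
$\frac{1}{p{\left(l{\left(k{\left(\left(-3\right) 4 \right)} \right)},-44 \right)} + 21415} = \frac{1}{\left(- \frac{294}{5} + \frac{-6 + 2 \left(\left(-3\right) 4\right)}{5} + \frac{1}{5} \left(-44\right)\right) + 21415} = \frac{1}{\left(- \frac{294}{5} + \frac{-6 + 2 \left(-12\right)}{5} - \frac{44}{5}\right) + 21415} = \frac{1}{\left(- \frac{294}{5} + \frac{-6 - 24}{5} - \frac{44}{5}\right) + 21415} = \frac{1}{\left(- \frac{294}{5} + \frac{1}{5} \left(-30\right) - \frac{44}{5}\right) + 21415} = \frac{1}{\left(- \frac{294}{5} - 6 - \frac{44}{5}\right) + 21415} = \frac{1}{- \frac{368}{5} + 21415} = \frac{1}{\frac{106707}{5}} = \frac{5}{106707}$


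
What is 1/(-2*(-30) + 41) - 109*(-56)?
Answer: 616505/101 ≈ 6104.0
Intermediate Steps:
1/(-2*(-30) + 41) - 109*(-56) = 1/(60 + 41) + 6104 = 1/101 + 6104 = 616505/101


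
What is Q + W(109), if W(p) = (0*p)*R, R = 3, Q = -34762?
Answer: -34762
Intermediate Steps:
W(p) = 0 (W(p) = (0*p)*3 = 0*3 = 0)
Q + W(109) = -34762 + 0 = -34762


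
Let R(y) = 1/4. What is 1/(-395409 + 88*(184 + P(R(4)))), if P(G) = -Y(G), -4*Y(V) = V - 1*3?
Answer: -2/758555 ≈ -2.6366e-6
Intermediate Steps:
Y(V) = 3/4 - V/4 (Y(V) = -(V - 1*3)/4 = -(V - 3)/4 = -(-3 + V)/4 = 3/4 - V/4)
R(y) = 1/4
P(G) = -3/4 + G/4 (P(G) = -(3/4 - G/4) = -3/4 + G/4)
1/(-395409 + 88*(184 + P(R(4)))) = 1/(-395409 + 88*(184 + (-3/4 + (1/4)*(1/4)))) = 1/(-395409 + 88*(184 + (-3/4 + 1/16))) = 1/(-395409 + 88*(184 - 11/16)) = 1/(-395409 + 88*(2933/16)) = 1/(-395409 + 32263/2) = 1/(-758555/2) = -2/758555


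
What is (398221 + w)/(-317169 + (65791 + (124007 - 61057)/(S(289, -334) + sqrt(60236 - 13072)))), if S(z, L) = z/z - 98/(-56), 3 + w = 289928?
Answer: -32629857578858091/11919762977750863 - 346550325600*sqrt(11791)/11919762977750863 ≈ -2.7406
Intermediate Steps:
w = 289925 (w = -3 + 289928 = 289925)
S(z, L) = 11/4 (S(z, L) = 1 - 98*(-1/56) = 1 + 7/4 = 11/4)
(398221 + w)/(-317169 + (65791 + (124007 - 61057)/(S(289, -334) + sqrt(60236 - 13072)))) = (398221 + 289925)/(-317169 + (65791 + (124007 - 61057)/(11/4 + sqrt(60236 - 13072)))) = 688146/(-317169 + (65791 + 62950/(11/4 + sqrt(47164)))) = 688146/(-317169 + (65791 + 62950/(11/4 + 2*sqrt(11791)))) = 688146/(-251378 + 62950/(11/4 + 2*sqrt(11791)))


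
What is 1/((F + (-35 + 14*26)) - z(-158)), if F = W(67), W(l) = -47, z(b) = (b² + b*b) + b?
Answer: -1/49488 ≈ -2.0207e-5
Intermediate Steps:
z(b) = b + 2*b² (z(b) = (b² + b²) + b = 2*b² + b = b + 2*b²)
F = -47
1/((F + (-35 + 14*26)) - z(-158)) = 1/((-47 + (-35 + 14*26)) - (-158)*(1 + 2*(-158))) = 1/((-47 + (-35 + 364)) - (-158)*(1 - 316)) = 1/((-47 + 329) - (-158)*(-315)) = 1/(282 - 1*49770) = 1/(282 - 49770) = 1/(-49488) = -1/49488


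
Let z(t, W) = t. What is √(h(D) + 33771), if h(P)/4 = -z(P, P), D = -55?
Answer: √33991 ≈ 184.37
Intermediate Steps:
h(P) = -4*P (h(P) = 4*(-P) = -4*P)
√(h(D) + 33771) = √(-4*(-55) + 33771) = √(220 + 33771) = √33991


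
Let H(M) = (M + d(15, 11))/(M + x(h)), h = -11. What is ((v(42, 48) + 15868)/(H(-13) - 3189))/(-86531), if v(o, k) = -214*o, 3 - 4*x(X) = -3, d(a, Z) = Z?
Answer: 158240/6346443133 ≈ 2.4934e-5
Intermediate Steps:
x(X) = 3/2 (x(X) = ¾ - ¼*(-3) = ¾ + ¾ = 3/2)
H(M) = (11 + M)/(3/2 + M) (H(M) = (M + 11)/(M + 3/2) = (11 + M)/(3/2 + M))
((v(42, 48) + 15868)/(H(-13) - 3189))/(-86531) = ((-214*42 + 15868)/(2*(11 - 13)/(3 + 2*(-13)) - 3189))/(-86531) = ((-8988 + 15868)/(2*(-2)/(3 - 26) - 3189))*(-1/86531) = (6880/(2*(-2)/(-23) - 3189))*(-1/86531) = (6880/(2*(-1/23)*(-2) - 3189))*(-1/86531) = (6880/(4/23 - 3189))*(-1/86531) = (6880/(-73343/23))*(-1/86531) = (6880*(-23/73343))*(-1/86531) = -158240/73343*(-1/86531) = 158240/6346443133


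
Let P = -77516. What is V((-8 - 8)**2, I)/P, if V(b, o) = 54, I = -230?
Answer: -27/38758 ≈ -0.00069663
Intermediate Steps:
V((-8 - 8)**2, I)/P = 54/(-77516) = 54*(-1/77516) = -27/38758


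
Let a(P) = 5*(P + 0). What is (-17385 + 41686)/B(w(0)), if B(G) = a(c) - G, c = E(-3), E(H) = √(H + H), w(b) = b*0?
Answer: -24301*I*√6/30 ≈ -1984.2*I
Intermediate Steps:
w(b) = 0
E(H) = √2*√H (E(H) = √(2*H) = √2*√H)
c = I*√6 (c = √2*√(-3) = √2*(I*√3) = I*√6 ≈ 2.4495*I)
a(P) = 5*P
B(G) = -G + 5*I*√6 (B(G) = 5*(I*√6) - G = 5*I*√6 - G = -G + 5*I*√6)
(-17385 + 41686)/B(w(0)) = (-17385 + 41686)/(-1*0 + 5*I*√6) = 24301/(0 + 5*I*√6) = 24301/((5*I*√6)) = 24301*(-I*√6/30) = -24301*I*√6/30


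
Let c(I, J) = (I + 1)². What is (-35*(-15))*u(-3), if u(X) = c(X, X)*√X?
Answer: 2100*I*√3 ≈ 3637.3*I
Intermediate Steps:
c(I, J) = (1 + I)²
u(X) = √X*(1 + X)² (u(X) = (1 + X)²*√X = √X*(1 + X)²)
(-35*(-15))*u(-3) = (-35*(-15))*(√(-3)*(1 - 3)²) = 525*((I*√3)*(-2)²) = 525*((I*√3)*4) = 525*(4*I*√3) = 2100*I*√3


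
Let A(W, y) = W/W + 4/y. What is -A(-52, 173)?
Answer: -177/173 ≈ -1.0231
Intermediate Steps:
A(W, y) = 1 + 4/y
-A(-52, 173) = -(4 + 173)/173 = -177/173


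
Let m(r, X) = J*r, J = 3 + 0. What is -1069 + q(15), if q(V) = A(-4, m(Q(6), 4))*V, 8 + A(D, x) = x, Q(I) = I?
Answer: -919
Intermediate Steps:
J = 3
m(r, X) = 3*r
A(D, x) = -8 + x
q(V) = 10*V (q(V) = (-8 + 3*6)*V = (-8 + 18)*V = 10*V)
-1069 + q(15) = -1069 + 10*15 = -1069 + 150 = -919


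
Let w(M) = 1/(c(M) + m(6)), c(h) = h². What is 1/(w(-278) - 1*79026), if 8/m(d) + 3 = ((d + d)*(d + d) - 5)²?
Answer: -746486160/58991815270501 ≈ -1.2654e-5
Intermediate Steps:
m(d) = 8/(-3 + (-5 + 4*d²)²) (m(d) = 8/(-3 + ((d + d)*(d + d) - 5)²) = 8/(-3 + ((2*d)*(2*d) - 5)²) = 8/(-3 + (4*d² - 5)²) = 8/(-3 + (-5 + 4*d²)²))
w(M) = 1/(4/9659 + M²) (w(M) = 1/(M² + 8/(-3 + (-5 + 4*6²)²)) = 1/(M² + 8/(-3 + (-5 + 4*36)²)) = 1/(M² + 8/(-3 + (-5 + 144)²)) = 1/(M² + 8/(-3 + 139²)) = 1/(M² + 8/(-3 + 19321)) = 1/(M² + 8/19318) = 1/(M² + 8*(1/19318)) = 1/(M² + 4/9659) = 1/(4/9659 + M²))
1/(w(-278) - 1*79026) = 1/(9659/(4 + 9659*(-278)²) - 1*79026) = 1/(9659/(4 + 9659*77284) - 79026) = 1/(9659/(4 + 746486156) - 79026) = 1/(9659/746486160 - 79026) = 1/(-58991815270501/746486160) = -746486160/58991815270501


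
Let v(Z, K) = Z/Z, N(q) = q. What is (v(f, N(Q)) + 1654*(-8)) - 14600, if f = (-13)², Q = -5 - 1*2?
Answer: -27831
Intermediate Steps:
Q = -7 (Q = -5 - 2 = -7)
f = 169
v(Z, K) = 1
(v(f, N(Q)) + 1654*(-8)) - 14600 = (1 + 1654*(-8)) - 14600 = (1 - 13232) - 14600 = -13231 - 14600 = -27831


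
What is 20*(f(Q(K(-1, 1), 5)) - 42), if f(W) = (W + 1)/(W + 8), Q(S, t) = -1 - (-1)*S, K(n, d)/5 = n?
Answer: -890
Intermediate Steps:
K(n, d) = 5*n
Q(S, t) = -1 + S
f(W) = (1 + W)/(8 + W)
20*(f(Q(K(-1, 1), 5)) - 42) = 20*((1 + (-1 + 5*(-1)))/(8 + (-1 + 5*(-1))) - 42) = 20*((1 + (-1 - 5))/(8 + (-1 - 5)) - 42) = 20*((1 - 6)/(8 - 6) - 42) = 20*(-5/2 - 42) = 20*(-89/2) = -890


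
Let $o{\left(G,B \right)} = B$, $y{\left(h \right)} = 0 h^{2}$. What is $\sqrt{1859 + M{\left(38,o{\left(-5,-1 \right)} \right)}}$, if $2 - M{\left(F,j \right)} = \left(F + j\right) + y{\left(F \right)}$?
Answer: $4 \sqrt{114} \approx 42.708$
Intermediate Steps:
$y{\left(h \right)} = 0$
$M{\left(F,j \right)} = 2 - F - j$ ($M{\left(F,j \right)} = 2 - \left(\left(F + j\right) + 0\right) = 2 - \left(F + j\right) = 2 - F - j$)
$\sqrt{1859 + M{\left(38,o{\left(-5,-1 \right)} \right)}} = \sqrt{1859 - 35} = \sqrt{1824} = 4 \sqrt{114}$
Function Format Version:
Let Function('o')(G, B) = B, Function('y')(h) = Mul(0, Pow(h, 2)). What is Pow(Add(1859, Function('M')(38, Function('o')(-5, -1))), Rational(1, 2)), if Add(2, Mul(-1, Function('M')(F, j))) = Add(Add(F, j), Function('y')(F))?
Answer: Mul(4, Pow(114, Rational(1, 2))) ≈ 42.708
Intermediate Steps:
Function('y')(h) = 0
Function('M')(F, j) = Add(2, Mul(-1, F), Mul(-1, j)) (Function('M')(F, j) = Add(2, Mul(-1, Add(Add(F, j), 0))) = Add(2, Mul(-1, Add(F, j))) = Add(2, Add(Mul(-1, F), Mul(-1, j))) = Add(2, Mul(-1, F), Mul(-1, j)))
Pow(Add(1859, Function('M')(38, Function('o')(-5, -1))), Rational(1, 2)) = Pow(Add(1859, Add(2, Mul(-1, 38), Mul(-1, -1))), Rational(1, 2)) = Pow(Add(1859, Add(2, -38, 1)), Rational(1, 2)) = Pow(Add(1859, -35), Rational(1, 2)) = Pow(1824, Rational(1, 2)) = Mul(4, Pow(114, Rational(1, 2)))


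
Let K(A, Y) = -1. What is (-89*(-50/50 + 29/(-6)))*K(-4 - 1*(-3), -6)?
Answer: -3115/6 ≈ -519.17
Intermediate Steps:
(-89*(-50/50 + 29/(-6)))*K(-4 - 1*(-3), -6) = -89*(-50/50 + 29/(-6))*(-1) = -89*(-50*1/50 + 29*(-⅙))*(-1) = -89*(-1 - 29/6)*(-1) = -89*(-35/6)*(-1) = (3115/6)*(-1) = -3115/6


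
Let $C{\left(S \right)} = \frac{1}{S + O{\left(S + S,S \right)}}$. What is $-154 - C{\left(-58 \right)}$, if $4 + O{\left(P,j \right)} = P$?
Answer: $- \frac{27411}{178} \approx -153.99$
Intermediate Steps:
$O{\left(P,j \right)} = -4 + P$
$C{\left(S \right)} = \frac{1}{-4 + 3 S}$ ($C{\left(S \right)} = \frac{1}{S + \left(-4 + \left(S + S\right)\right)} = \frac{1}{S + \left(-4 + 2 S\right)} = \frac{1}{-4 + 3 S}$)
$-154 - C{\left(-58 \right)} = -154 - \frac{1}{-4 + 3 \left(-58\right)} = -154 - \frac{1}{-4 - 174} = -154 - \frac{1}{-178} = -154 - - \frac{1}{178} = -154 + \frac{1}{178} = - \frac{27411}{178}$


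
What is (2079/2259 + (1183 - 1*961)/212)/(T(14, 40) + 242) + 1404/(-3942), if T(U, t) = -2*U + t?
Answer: -171884693/493328452 ≈ -0.34842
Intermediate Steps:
T(U, t) = t - 2*U
(2079/2259 + (1183 - 1*961)/212)/(T(14, 40) + 242) + 1404/(-3942) = (2079/2259 + (1183 - 1*961)/212)/((40 - 2*14) + 242) + 1404/(-3942) = (2079*(1/2259) + (1183 - 961)*(1/212))/((40 - 28) + 242) + 1404*(-1/3942) = (231/251 + 222*(1/212))/(12 + 242) - 26/73 = (231/251 + 111/106)/254 - 26/73 = (52347/26606)*(1/254) - 26/73 = 52347/6757924 - 26/73 = -171884693/493328452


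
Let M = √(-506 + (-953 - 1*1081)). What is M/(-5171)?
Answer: -2*I*√635/5171 ≈ -0.0097464*I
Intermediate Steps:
M = 2*I*√635 (M = √(-506 + (-953 - 1081)) = √(-506 - 2034) = √(-2540) = 2*I*√635 ≈ 50.398*I)
M/(-5171) = (2*I*√635)/(-5171) = (2*I*√635)*(-1/5171) = -2*I*√635/5171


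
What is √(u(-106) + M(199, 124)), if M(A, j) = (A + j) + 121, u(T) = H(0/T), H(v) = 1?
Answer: √445 ≈ 21.095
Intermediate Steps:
u(T) = 1
M(A, j) = 121 + A + j
√(u(-106) + M(199, 124)) = √(1 + (121 + 199 + 124)) = √(1 + 444) = √445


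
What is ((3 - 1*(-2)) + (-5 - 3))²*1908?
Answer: 17172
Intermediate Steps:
((3 - 1*(-2)) + (-5 - 3))²*1908 = ((3 + 2) - 8)²*1908 = (5 - 8)²*1908 = (-3)²*1908 = 9*1908 = 17172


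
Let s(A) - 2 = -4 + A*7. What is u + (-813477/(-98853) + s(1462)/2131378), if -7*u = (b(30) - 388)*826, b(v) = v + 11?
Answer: 1438129149554961/35115518239 ≈ 40954.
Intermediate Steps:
b(v) = 11 + v
s(A) = -2 + 7*A (s(A) = 2 + (-4 + A*7) = 2 + (-4 + 7*A) = -2 + 7*A)
u = 40946 (u = -((11 + 30) - 388)*826/7 = -(41 - 388)*826/7 = -(-347)*826/7 = -⅐*(-286622) = 40946)
u + (-813477/(-98853) + s(1462)/2131378) = 40946 + (-813477/(-98853) + (-2 + 7*1462)/2131378) = 40946 + (-813477*(-1/98853) + (-2 + 10234)*(1/2131378)) = 40946 + (271159/32951 + 10232*(1/2131378)) = 40946 + (271159/32951 + 5116/1065689) = 40946 + 289139740867/35115518239 = 1438129149554961/35115518239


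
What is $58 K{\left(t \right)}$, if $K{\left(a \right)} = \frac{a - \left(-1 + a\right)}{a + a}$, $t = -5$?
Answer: $- \frac{29}{5} \approx -5.8$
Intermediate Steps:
$K{\left(a \right)} = \frac{1}{2 a}$ ($K{\left(a \right)} = 1 \frac{1}{2 a} = \frac{1}{2 a}$)
$58 K{\left(t \right)} = 58 \frac{1}{2 \left(-5\right)} = 58 \cdot \frac{1}{2} \left(- \frac{1}{5}\right) = 58 \left(- \frac{1}{10}\right) = - \frac{29}{5}$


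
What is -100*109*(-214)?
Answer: 2332600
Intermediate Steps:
-100*109*(-214) = -10900*(-214) = 2332600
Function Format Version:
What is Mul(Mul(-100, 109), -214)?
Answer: 2332600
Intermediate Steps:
Mul(Mul(-100, 109), -214) = Mul(-10900, -214) = 2332600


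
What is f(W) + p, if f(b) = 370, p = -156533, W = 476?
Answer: -156163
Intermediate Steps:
f(W) + p = 370 - 156533 = -156163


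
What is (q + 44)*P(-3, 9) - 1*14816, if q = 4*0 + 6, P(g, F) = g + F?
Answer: -14516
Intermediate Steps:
P(g, F) = F + g
q = 6 (q = 0 + 6 = 6)
(q + 44)*P(-3, 9) - 1*14816 = (6 + 44)*(9 - 3) - 1*14816 = 50*6 - 14816 = 300 - 14816 = -14516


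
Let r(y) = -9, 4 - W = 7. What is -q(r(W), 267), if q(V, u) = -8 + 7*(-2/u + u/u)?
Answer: 281/267 ≈ 1.0524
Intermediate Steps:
W = -3 (W = 4 - 1*7 = 4 - 7 = -3)
q(V, u) = -1 - 14/u (q(V, u) = -8 + 7*(-2/u + 1) = -8 + 7*(1 - 2/u) = -8 + (7 - 14/u) = -1 - 14/u)
-q(r(W), 267) = -(-14 - 1*267)/267 = -(-14 - 267)/267 = -(-281)/267 = -1*(-281/267) = 281/267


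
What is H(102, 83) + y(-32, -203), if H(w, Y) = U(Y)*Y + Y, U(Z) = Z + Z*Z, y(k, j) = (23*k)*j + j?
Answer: 727964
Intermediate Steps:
y(k, j) = j + 23*j*k (y(k, j) = 23*j*k + j = j + 23*j*k)
U(Z) = Z + Z**2
H(w, Y) = Y + Y**2*(1 + Y) (H(w, Y) = (Y*(1 + Y))*Y + Y = Y**2*(1 + Y) + Y = Y + Y**2*(1 + Y))
H(102, 83) + y(-32, -203) = 83*(1 + 83*(1 + 83)) - 203*(1 + 23*(-32)) = 83*(1 + 83*84) - 203*(1 - 736) = 83*(1 + 6972) - 203*(-735) = 83*6973 + 149205 = 578759 + 149205 = 727964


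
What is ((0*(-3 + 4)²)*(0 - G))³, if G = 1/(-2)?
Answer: 0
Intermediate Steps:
G = -½ (G = 1*(-½) = -½ ≈ -0.50000)
((0*(-3 + 4)²)*(0 - G))³ = ((0*(-3 + 4)²)*(0 - 1*(-½)))³ = ((0*1²)*(0 + ½))³ = ((0*1)*(½))³ = (0*(½))³ = 0³ = 0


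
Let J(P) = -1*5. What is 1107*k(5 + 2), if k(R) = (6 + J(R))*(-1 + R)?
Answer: 6642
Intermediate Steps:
J(P) = -5
k(R) = -1 + R (k(R) = (6 - 5)*(-1 + R) = 1*(-1 + R) = -1 + R)
1107*k(5 + 2) = 1107*(-1 + (5 + 2)) = 1107*(-1 + 7) = 1107*6 = 6642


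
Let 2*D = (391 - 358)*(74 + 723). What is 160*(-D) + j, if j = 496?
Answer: -2103584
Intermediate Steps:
D = 26301/2 (D = ((391 - 358)*(74 + 723))/2 = (33*797)/2 = (½)*26301 = 26301/2 ≈ 13151.)
160*(-D) + j = 160*(-1*26301/2) + 496 = 160*(-26301/2) + 496 = -2104080 + 496 = -2103584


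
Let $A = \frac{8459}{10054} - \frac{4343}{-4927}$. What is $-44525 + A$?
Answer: $- \frac{200500694585}{4503278} \approx -44523.0$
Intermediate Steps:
$A = \frac{7758365}{4503278}$ ($A = 8459 \cdot \frac{1}{10054} - - \frac{4343}{4927} = \frac{769}{914} + \frac{4343}{4927} = \frac{7758365}{4503278} \approx 1.7228$)
$-44525 + A = -44525 + \frac{7758365}{4503278} = - \frac{200500694585}{4503278}$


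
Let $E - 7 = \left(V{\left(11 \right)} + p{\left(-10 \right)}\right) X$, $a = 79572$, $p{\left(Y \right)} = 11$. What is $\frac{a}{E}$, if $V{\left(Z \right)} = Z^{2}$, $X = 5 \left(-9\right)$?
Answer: $- \frac{228}{17} \approx -13.412$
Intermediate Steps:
$X = -45$
$E = -5933$ ($E = 7 + \left(11^{2} + 11\right) \left(-45\right) = 7 + \left(121 + 11\right) \left(-45\right) = 7 + 132 \left(-45\right) = 7 - 5940 = -5933$)
$\frac{a}{E} = \frac{79572}{-5933} = 79572 \left(- \frac{1}{5933}\right) = - \frac{228}{17}$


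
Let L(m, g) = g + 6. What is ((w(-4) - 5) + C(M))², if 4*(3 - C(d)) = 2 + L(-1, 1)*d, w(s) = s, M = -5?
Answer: 81/16 ≈ 5.0625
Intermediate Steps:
L(m, g) = 6 + g
C(d) = 5/2 - 7*d/4 (C(d) = 3 - (2 + (6 + 1)*d)/4 = 3 - (2 + 7*d)/4 = 3 + (-½ - 7*d/4) = 5/2 - 7*d/4)
((w(-4) - 5) + C(M))² = ((-4 - 5) + (5/2 - 7/4*(-5)))² = (-9 + (5/2 + 35/4))² = (-9 + 45/4)² = (9/4)² = 81/16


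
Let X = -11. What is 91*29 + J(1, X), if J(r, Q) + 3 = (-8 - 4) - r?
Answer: 2623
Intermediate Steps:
J(r, Q) = -15 - r (J(r, Q) = -3 + ((-8 - 4) - r) = -3 + (-12 - r) = -15 - r)
91*29 + J(1, X) = 91*29 + (-15 - 1*1) = 2639 + (-15 - 1) = 2639 - 16 = 2623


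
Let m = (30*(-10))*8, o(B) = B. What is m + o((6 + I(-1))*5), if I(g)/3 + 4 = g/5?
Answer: -2433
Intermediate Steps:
I(g) = -12 + 3*g/5 (I(g) = -12 + 3*(g/5) = -12 + 3*g/5)
m = -2400 (m = -300*8 = -2400)
m + o((6 + I(-1))*5) = -2400 + (6 + (-12 + (3/5)*(-1)))*5 = -2400 + (6 + (-12 - 3/5))*5 = -2400 + (6 - 63/5)*5 = -2400 - 33/5*5 = -2400 - 33 = -2433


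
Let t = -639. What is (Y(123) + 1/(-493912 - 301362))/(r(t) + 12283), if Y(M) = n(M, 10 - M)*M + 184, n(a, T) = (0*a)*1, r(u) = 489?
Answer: 146330415/10157239528 ≈ 0.014407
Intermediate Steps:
n(a, T) = 0 (n(a, T) = 0*1 = 0)
Y(M) = 184 (Y(M) = 0*M + 184 = 0 + 184 = 184)
(Y(123) + 1/(-493912 - 301362))/(r(t) + 12283) = (184 + 1/(-493912 - 301362))/(489 + 12283) = (184 + 1/(-795274))/12772 = (184 - 1/795274)*(1/12772) = (146330415/795274)*(1/12772) = 146330415/10157239528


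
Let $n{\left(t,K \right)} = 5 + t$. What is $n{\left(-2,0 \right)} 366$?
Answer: $1098$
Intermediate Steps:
$n{\left(-2,0 \right)} 366 = \left(5 - 2\right) 366 = 3 \cdot 366 = 1098$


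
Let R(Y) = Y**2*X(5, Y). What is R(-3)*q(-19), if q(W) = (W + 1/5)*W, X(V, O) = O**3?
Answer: -433998/5 ≈ -86800.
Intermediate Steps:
R(Y) = Y**5 (R(Y) = Y**2*Y**3 = Y**5)
q(W) = W*(1/5 + W) (q(W) = (W + 1/5)*W = (1/5 + W)*W = W*(1/5 + W))
R(-3)*q(-19) = (-3)**5*(-19*(1/5 - 19)) = -(-4617)*(-94)/5 = -243*1786/5 = -433998/5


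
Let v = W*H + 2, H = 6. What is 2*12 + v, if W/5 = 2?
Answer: 86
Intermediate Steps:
W = 10 (W = 5*2 = 10)
v = 62 (v = 10*6 + 2 = 60 + 2 = 62)
2*12 + v = 2*12 + 62 = 24 + 62 = 86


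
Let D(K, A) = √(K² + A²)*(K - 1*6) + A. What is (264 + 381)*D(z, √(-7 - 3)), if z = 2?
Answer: 645*I*(√10 - 4*√6) ≈ -4280.0*I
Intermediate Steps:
D(K, A) = A + √(A² + K²)*(-6 + K) (D(K, A) = √(A² + K²)*(K - 6) + A = √(A² + K²)*(-6 + K) + A = A + √(A² + K²)*(-6 + K))
(264 + 381)*D(z, √(-7 - 3)) = (264 + 381)*(√(-7 - 3) - 6*√((√(-7 - 3))² + 2²) + 2*√((√(-7 - 3))² + 2²)) = 645*(√(-10) - 6*√((√(-10))² + 4) + 2*√((√(-10))² + 4)) = 645*(I*√10 - 6*√((I*√10)² + 4) + 2*√((I*√10)² + 4)) = 645*(I*√10 - 6*√(-10 + 4) + 2*√(-10 + 4)) = 645*(I*√10 - 6*I*√6 + 2*√(-6)) = 645*(I*√10 - 6*I*√6 + 2*(I*√6)) = 645*(I*√10 - 6*I*√6 + 2*I*√6) = 645*(I*√10 - 4*I*√6) = -2580*I*√6 + 645*I*√10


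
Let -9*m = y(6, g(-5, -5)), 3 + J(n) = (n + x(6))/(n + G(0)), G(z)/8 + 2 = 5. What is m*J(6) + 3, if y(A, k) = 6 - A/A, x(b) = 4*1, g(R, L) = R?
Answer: 121/27 ≈ 4.4815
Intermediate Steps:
G(z) = 24 (G(z) = -16 + 8*5 = -16 + 40 = 24)
x(b) = 4
J(n) = -3 + (4 + n)/(24 + n) (J(n) = -3 + (n + 4)/(n + 24) = -3 + (4 + n)/(24 + n))
y(A, k) = 5 (y(A, k) = 6 - 1*1 = 6 - 1 = 5)
m = -5/9 (m = -⅑*5 = -5/9 ≈ -0.55556)
m*J(6) + 3 = -10*(-34 - 1*6)/(9*(24 + 6)) + 3 = -10*(-34 - 6)/(9*30) + 3 = -10*(-40)/(9*30) + 3 = -5/9*(-8/3) + 3 = 40/27 + 3 = 121/27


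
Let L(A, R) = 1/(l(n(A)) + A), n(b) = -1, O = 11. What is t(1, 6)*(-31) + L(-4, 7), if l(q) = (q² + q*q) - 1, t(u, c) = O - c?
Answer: -466/3 ≈ -155.33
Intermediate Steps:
t(u, c) = 11 - c
l(q) = -1 + 2*q² (l(q) = (q² + q²) - 1 = 2*q² - 1 = -1 + 2*q²)
L(A, R) = 1/(1 + A) (L(A, R) = 1/((-1 + 2*(-1)²) + A) = 1/((-1 + 2*1) + A) = 1/((-1 + 2) + A) = 1/(1 + A))
t(1, 6)*(-31) + L(-4, 7) = (11 - 1*6)*(-31) + 1/(1 - 4) = (11 - 6)*(-31) + 1/(-3) = 5*(-31) - ⅓ = -155 - ⅓ = -466/3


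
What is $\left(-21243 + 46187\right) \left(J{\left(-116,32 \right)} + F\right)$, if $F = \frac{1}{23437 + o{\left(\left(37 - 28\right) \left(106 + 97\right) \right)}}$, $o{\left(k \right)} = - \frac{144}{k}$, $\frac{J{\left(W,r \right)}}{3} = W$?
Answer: $- \frac{41299223476208}{4757695} \approx -8.6805 \cdot 10^{6}$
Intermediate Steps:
$J{\left(W,r \right)} = 3 W$
$F = \frac{203}{4757695}$ ($F = \frac{1}{23437 - \frac{144}{\left(37 - 28\right) \left(106 + 97\right)}} = \frac{1}{23437 - \frac{144}{9 \cdot 203}} = \frac{1}{23437 - \frac{144}{1827}} = \frac{1}{23437 - \frac{16}{203}} = \frac{1}{\frac{4757695}{203}} = \frac{203}{4757695} \approx 4.2668 \cdot 10^{-5}$)
$\left(-21243 + 46187\right) \left(J{\left(-116,32 \right)} + F\right) = \left(-21243 + 46187\right) \left(3 \left(-116\right) + \frac{203}{4757695}\right) = 24944 \left(-348 + \frac{203}{4757695}\right) = 24944 \left(- \frac{1655677657}{4757695}\right) = - \frac{41299223476208}{4757695}$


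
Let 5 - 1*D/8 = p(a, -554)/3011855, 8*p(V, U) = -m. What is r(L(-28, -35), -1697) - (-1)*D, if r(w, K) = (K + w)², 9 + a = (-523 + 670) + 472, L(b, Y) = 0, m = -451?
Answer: 788517055404/273805 ≈ 2.8798e+6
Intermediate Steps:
a = 610 (a = -9 + ((-523 + 670) + 472) = -9 + (147 + 472) = -9 + 619 = 610)
p(V, U) = 451/8 (p(V, U) = (-1*(-451))/8 = (⅛)*451 = 451/8)
D = 10952159/273805 (D = 40 - 451/3011855 = 40 - 8*41/2190440 = 40 - 41/273805 = 10952159/273805 ≈ 40.000)
r(L(-28, -35), -1697) - (-1)*D = (-1697 + 0)² - (-1)*10952159/273805 = (-1697)² - 1*(-10952159/273805) = 2879809 + 10952159/273805 = 788517055404/273805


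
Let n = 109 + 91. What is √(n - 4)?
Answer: 14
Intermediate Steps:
n = 200
√(n - 4) = √(200 - 4) = √196 = 14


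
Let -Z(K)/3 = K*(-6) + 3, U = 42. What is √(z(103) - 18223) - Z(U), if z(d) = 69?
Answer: -747 + I*√18154 ≈ -747.0 + 134.74*I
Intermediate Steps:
Z(K) = -9 + 18*K (Z(K) = -3*(K*(-6) + 3) = -3*(-6*K + 3) = -3*(3 - 6*K) = -9 + 18*K)
√(z(103) - 18223) - Z(U) = √(69 - 18223) - (-9 + 18*42) = √(-18154) - (-9 + 756) = I*√18154 - 1*747 = I*√18154 - 747 = -747 + I*√18154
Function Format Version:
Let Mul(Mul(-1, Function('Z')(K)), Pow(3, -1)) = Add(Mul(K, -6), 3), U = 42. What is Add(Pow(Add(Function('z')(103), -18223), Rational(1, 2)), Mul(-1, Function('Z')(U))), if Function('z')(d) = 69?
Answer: Add(-747, Mul(I, Pow(18154, Rational(1, 2)))) ≈ Add(-747.00, Mul(134.74, I))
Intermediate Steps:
Function('Z')(K) = Add(-9, Mul(18, K)) (Function('Z')(K) = Mul(-3, Add(Mul(K, -6), 3)) = Mul(-3, Add(Mul(-6, K), 3)) = Mul(-3, Add(3, Mul(-6, K))) = Add(-9, Mul(18, K)))
Add(Pow(Add(Function('z')(103), -18223), Rational(1, 2)), Mul(-1, Function('Z')(U))) = Add(Pow(Add(69, -18223), Rational(1, 2)), Mul(-1, Add(-9, Mul(18, 42)))) = Add(Pow(-18154, Rational(1, 2)), Mul(-1, Add(-9, 756))) = Add(Mul(I, Pow(18154, Rational(1, 2))), Mul(-1, 747)) = Add(Mul(I, Pow(18154, Rational(1, 2))), -747) = Add(-747, Mul(I, Pow(18154, Rational(1, 2))))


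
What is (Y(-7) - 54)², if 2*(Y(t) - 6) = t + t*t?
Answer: 729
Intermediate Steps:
Y(t) = 6 + t/2 + t²/2 (Y(t) = 6 + (t + t*t)/2 = 6 + (t + t²)/2 = 6 + (t/2 + t²/2) = 6 + t/2 + t²/2)
(Y(-7) - 54)² = ((6 + (½)*(-7) + (½)*(-7)²) - 54)² = ((6 - 7/2 + (½)*49) - 54)² = ((6 - 7/2 + 49/2) - 54)² = (27 - 54)² = (-27)² = 729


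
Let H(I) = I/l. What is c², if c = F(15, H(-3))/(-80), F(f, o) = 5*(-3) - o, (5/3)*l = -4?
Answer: 169/4096 ≈ 0.041260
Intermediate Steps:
l = -12/5 (l = (⅗)*(-4) = -12/5 ≈ -2.4000)
H(I) = -5*I/12 (H(I) = I/(-12/5) = I*(-5/12) = -5*I/12)
F(f, o) = -15 - o
c = 13/64 (c = (-15 - (-5)*(-3)/12)/(-80) = (-15 - 1*5/4)*(-1/80) = (-15 - 5/4)*(-1/80) = -65/4*(-1/80) = 13/64 ≈ 0.20313)
c² = (13/64)² = 169/4096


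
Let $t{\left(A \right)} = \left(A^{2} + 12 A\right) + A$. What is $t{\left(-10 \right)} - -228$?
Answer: $198$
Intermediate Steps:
$t{\left(A \right)} = A^{2} + 13 A$
$t{\left(-10 \right)} - -228 = - 10 \left(13 - 10\right) - -228 = \left(-10\right) 3 + 228 = -30 + 228 = 198$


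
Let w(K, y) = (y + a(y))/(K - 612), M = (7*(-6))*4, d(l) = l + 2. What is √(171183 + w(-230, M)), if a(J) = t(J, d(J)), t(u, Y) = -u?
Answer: √171183 ≈ 413.74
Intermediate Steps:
d(l) = 2 + l
a(J) = -J
M = -168 (M = -42*4 = -168)
w(K, y) = 0 (w(K, y) = (y - y)/(K - 612) = 0/(-612 + K) = 0)
√(171183 + w(-230, M)) = √(171183 + 0) = √171183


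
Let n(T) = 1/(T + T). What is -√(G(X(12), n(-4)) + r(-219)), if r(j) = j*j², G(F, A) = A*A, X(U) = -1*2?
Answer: -5*I*√26888855/8 ≈ -3240.9*I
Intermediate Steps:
n(T) = 1/(2*T)
X(U) = -2
G(F, A) = A²
r(j) = j³
-√(G(X(12), n(-4)) + r(-219)) = -√(((½)/(-4))² + (-219)³) = -√(((½)*(-¼))² - 10503459) = -√((-⅛)² - 10503459) = -√(1/64 - 10503459) = -√(-672221375/64) = -5*I*√26888855/8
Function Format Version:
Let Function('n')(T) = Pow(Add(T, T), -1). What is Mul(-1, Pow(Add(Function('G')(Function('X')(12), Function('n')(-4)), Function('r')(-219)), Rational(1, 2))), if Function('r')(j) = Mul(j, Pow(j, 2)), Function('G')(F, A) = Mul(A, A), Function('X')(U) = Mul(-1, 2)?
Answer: Mul(Rational(-5, 8), I, Pow(26888855, Rational(1, 2))) ≈ Mul(-3240.9, I)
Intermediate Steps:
Function('n')(T) = Mul(Rational(1, 2), Pow(T, -1)) (Function('n')(T) = Pow(Mul(2, T), -1) = Mul(Rational(1, 2), Pow(T, -1)))
Function('X')(U) = -2
Function('G')(F, A) = Pow(A, 2)
Function('r')(j) = Pow(j, 3)
Mul(-1, Pow(Add(Function('G')(Function('X')(12), Function('n')(-4)), Function('r')(-219)), Rational(1, 2))) = Mul(-1, Pow(Add(Pow(Mul(Rational(1, 2), Pow(-4, -1)), 2), Pow(-219, 3)), Rational(1, 2))) = Mul(-1, Pow(Add(Pow(Mul(Rational(1, 2), Rational(-1, 4)), 2), -10503459), Rational(1, 2))) = Mul(-1, Pow(Add(Pow(Rational(-1, 8), 2), -10503459), Rational(1, 2))) = Mul(-1, Pow(Add(Rational(1, 64), -10503459), Rational(1, 2))) = Mul(-1, Pow(Rational(-672221375, 64), Rational(1, 2))) = Mul(-1, Mul(Rational(5, 8), I, Pow(26888855, Rational(1, 2)))) = Mul(Rational(-5, 8), I, Pow(26888855, Rational(1, 2)))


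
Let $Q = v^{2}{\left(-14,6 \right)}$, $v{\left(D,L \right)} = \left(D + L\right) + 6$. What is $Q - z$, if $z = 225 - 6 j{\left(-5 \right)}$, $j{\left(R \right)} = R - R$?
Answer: $-221$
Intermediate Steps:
$v{\left(D,L \right)} = 6 + D + L$
$j{\left(R \right)} = 0$
$z = 225$ ($z = 225 - 0 = 225 + 0 = 225$)
$Q = 4$ ($Q = \left(6 - 14 + 6\right)^{2} = \left(-2\right)^{2} = 4$)
$Q - z = 4 - 225 = -221$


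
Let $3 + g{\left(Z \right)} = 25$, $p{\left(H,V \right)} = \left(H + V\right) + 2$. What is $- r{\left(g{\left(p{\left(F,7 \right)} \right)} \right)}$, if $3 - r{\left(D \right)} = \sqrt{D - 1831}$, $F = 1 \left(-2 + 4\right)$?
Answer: $-3 + 3 i \sqrt{201} \approx -3.0 + 42.532 i$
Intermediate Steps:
$F = 2$ ($F = 1 \cdot 2 = 2$)
$p{\left(H,V \right)} = 2 + H + V$
$g{\left(Z \right)} = 22$ ($g{\left(Z \right)} = -3 + 25 = 22$)
$r{\left(D \right)} = 3 - \sqrt{-1831 + D}$ ($r{\left(D \right)} = 3 - \sqrt{D - 1831} = 3 - \sqrt{-1831 + D}$)
$- r{\left(g{\left(p{\left(F,7 \right)} \right)} \right)} = - (3 - \sqrt{-1831 + 22}) = - (3 - \sqrt{-1809}) = - (3 - 3 i \sqrt{201}) = -3 + 3 i \sqrt{201}$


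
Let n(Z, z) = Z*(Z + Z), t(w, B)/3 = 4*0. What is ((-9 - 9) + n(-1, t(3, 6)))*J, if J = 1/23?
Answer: -16/23 ≈ -0.69565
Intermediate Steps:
t(w, B) = 0 (t(w, B) = 3*(4*0) = 3*0 = 0)
n(Z, z) = 2*Z**2 (n(Z, z) = Z*(2*Z) = 2*Z**2)
J = 1/23 ≈ 0.043478
((-9 - 9) + n(-1, t(3, 6)))*J = ((-9 - 9) + 2*(-1)**2)*(1/23) = (-18 + 2*1)*(1/23) = (-18 + 2)*(1/23) = -16*1/23 = -16/23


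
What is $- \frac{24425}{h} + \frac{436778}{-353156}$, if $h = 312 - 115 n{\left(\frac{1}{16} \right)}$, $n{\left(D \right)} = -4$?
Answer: $- \frac{2240756979}{68159108} \approx -32.875$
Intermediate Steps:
$h = 772$ ($h = 312 - -460 = 312 + 460 = 772$)
$- \frac{24425}{h} + \frac{436778}{-353156} = - \frac{24425}{772} + \frac{436778}{-353156} = \left(-24425\right) \frac{1}{772} + 436778 \left(- \frac{1}{353156}\right) = - \frac{24425}{772} - \frac{218389}{176578} = - \frac{2240756979}{68159108}$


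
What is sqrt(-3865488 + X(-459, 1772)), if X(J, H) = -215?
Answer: I*sqrt(3865703) ≈ 1966.1*I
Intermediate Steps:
sqrt(-3865488 + X(-459, 1772)) = sqrt(-3865488 - 215) = sqrt(-3865703) = I*sqrt(3865703)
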